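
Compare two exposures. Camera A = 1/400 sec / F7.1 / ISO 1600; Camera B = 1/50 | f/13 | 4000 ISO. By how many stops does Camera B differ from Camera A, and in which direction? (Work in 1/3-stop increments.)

2 2/3 stops brighter

Aperture: f/7.1 → f/8 → f/9 → f/10 → f/11 → f/13 — 1 2/3 stops stopped down (darker).
Shutter speed: 1/400 → 1/320 → 1/250 → 1/200 → 1/160 → 1/125 → 1/100 → 1/80 → 1/60 → 1/50 — 3 stops longer (brighter).
ISO: 1600 → 2000 → 2500 → 3200 → 4000 — 1 1/3 stops higher (brighter).
Net: −1 2/3 +3 +1 1/3 = +2 2/3 stops.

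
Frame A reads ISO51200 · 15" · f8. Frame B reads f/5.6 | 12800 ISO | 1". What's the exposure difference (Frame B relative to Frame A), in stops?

Aperture: f/8 → f/5.6 — 1 stop larger aperture (brighter).
Shutter speed: 15 → 8 → 4 → 2 → 1 — 4 stops faster (darker).
ISO: 51200 → 25600 → 12800 — 2 stops lower (darker).
Net: +1 −4 −2 = −5 stops.

5 stops darker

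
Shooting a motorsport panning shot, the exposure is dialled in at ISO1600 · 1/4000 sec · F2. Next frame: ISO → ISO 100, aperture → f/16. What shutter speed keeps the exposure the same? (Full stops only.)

ISO: 1600 → 800 → 400 → 200 → 100 — 4 stops dropped (darker).
Aperture: f/2 → f/2.8 → f/4 → f/5.6 → f/8 → f/11 → f/16 — 6 stops narrower (darker).
Net change so far: 10 stops darker. Offset with the shutter speed: 1/4000 → 1/2000 → 1/1000 → 1/500 → 1/250 → 1/125 → 1/60 → 1/30 → 1/15 → 1/8 → 1/4.

1/4s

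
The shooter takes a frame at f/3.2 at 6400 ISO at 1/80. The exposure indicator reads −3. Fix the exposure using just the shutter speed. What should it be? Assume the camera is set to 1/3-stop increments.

1/10s

Underexposed by 3 stops → need 3 stops brighter.
Shutter speed: 1/80 → 1/60 → 1/50 → 1/40 → 1/30 → 1/25 → 1/20 → 1/15 → 1/13 → 1/10.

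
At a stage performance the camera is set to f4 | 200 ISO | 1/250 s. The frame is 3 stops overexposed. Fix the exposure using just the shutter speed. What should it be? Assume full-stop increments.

Overexposed by 3 stops → need 3 stops darker.
Shutter speed: 1/250 → 1/500 → 1/1000 → 1/2000.

1/2000s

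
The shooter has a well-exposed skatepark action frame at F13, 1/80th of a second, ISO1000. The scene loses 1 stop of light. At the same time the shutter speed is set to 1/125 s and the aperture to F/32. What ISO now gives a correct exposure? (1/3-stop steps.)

ISO 20000

Scene light: 1 stop darker.
Shutter speed: 1/80 → 1/100 → 1/125 — 2/3 stop faster (darker).
Aperture: f/13 → f/14 → f/16 → f/18 → f/20 → f/22 → f/25 → f/29 → f/32 — 2 2/3 stops narrower (darker).
Net so far: 4 1/3 stops darker. ISO: 1000 → 1250 → 1600 → 2000 → 2500 → 3200 → 4000 → 5000 → 6400 → 8000 → 10000 → 12800 → 16000 → 20000.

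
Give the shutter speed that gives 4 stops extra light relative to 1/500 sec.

1/30s

Shutter speed: 1/500 → 1/250 → 1/125 → 1/60 → 1/30 — 4 stops longer (brighter).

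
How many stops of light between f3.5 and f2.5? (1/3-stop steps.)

1 stop

f/3.5 → f/3.2 → f/2.8 → f/2.5 — count the steps: 3 third-stops = 1 stop.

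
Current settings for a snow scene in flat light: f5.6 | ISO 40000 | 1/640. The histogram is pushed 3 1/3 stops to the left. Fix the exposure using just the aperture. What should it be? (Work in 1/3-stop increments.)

Underexposed by 3 1/3 stops → need 3 1/3 stops brighter.
Aperture: f/5.6 → f/5 → f/4.5 → f/4 → f/3.5 → f/3.2 → f/2.8 → f/2.5 → f/2.2 → f/2 → f/1.8.

f/1.8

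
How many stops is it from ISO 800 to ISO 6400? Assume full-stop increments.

3 stops

800 → 1600 → 3200 → 6400 — count the steps: 3 stops.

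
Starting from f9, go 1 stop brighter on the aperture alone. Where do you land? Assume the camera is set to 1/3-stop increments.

f/6.3

Aperture: f/9 → f/8 → f/7.1 → f/6.3 — 1 stop larger aperture (brighter).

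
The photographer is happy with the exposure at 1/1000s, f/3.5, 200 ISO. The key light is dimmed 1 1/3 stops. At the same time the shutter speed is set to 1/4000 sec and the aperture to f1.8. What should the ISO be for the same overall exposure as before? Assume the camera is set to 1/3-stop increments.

Scene light: 1 1/3 stops darker.
Shutter speed: 1/1000 → 1/1250 → 1/1600 → 1/2000 → 1/2500 → 1/3200 → 1/4000 — 2 stops shorter (darker).
Aperture: f/3.5 → f/3.2 → f/2.8 → f/2.5 → f/2.2 → f/2 → f/1.8 — 2 stops larger aperture (brighter).
Net so far: 1 1/3 stops darker. ISO: 200 → 250 → 320 → 400 → 500.

ISO 500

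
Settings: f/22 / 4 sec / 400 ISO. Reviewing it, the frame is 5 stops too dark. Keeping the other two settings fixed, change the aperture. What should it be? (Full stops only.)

f/4

Underexposed by 5 stops → need 5 stops brighter.
Aperture: f/22 → f/16 → f/11 → f/8 → f/5.6 → f/4.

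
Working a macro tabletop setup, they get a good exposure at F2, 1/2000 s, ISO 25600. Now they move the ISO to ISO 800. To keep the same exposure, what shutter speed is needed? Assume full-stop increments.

1/60s

ISO: 25600 → 12800 → 6400 → 3200 → 1600 → 800 — 5 stops dropped (darker).
Need 5 stops brighter from the shutter speed: 1/2000 → 1/1000 → 1/500 → 1/250 → 1/125 → 1/60.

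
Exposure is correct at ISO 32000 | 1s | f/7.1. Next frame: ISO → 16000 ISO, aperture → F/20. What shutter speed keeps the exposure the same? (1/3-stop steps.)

15 s

ISO: 32000 → 25600 → 20000 → 16000 — 1 stop lower (darker).
Aperture: f/7.1 → f/8 → f/9 → f/10 → f/11 → f/13 → f/14 → f/16 → f/18 → f/20 — 3 stops smaller aperture (darker).
Net change so far: 4 stops darker. Offset with the shutter speed: 1 → 1.3 → 1.6 → 2 → 2.5 → 3.2 → 4 → 5 → 6 → 8 → 10 → 13 → 15.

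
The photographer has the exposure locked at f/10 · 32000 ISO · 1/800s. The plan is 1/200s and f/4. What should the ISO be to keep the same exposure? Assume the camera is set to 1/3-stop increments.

Shutter speed: 1/800 → 1/640 → 1/500 → 1/400 → 1/320 → 1/250 → 1/200 — 2 stops longer (brighter).
Aperture: f/10 → f/9 → f/8 → f/7.1 → f/6.3 → f/5.6 → f/5 → f/4.5 → f/4 — 2 2/3 stops larger aperture (brighter).
Net change so far: 4 2/3 stops brighter. Offset with the ISO: 32000 → 25600 → 20000 → 16000 → 12800 → 10000 → 8000 → 6400 → 5000 → 4000 → 3200 → 2500 → 2000 → 1600 → 1250.

ISO 1250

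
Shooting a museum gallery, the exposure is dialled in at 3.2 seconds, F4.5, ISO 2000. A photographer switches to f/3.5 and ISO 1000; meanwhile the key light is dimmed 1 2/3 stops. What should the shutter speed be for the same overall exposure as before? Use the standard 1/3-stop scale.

Scene light: 1 2/3 stops darker.
Aperture: f/4.5 → f/4 → f/3.5 — 2/3 stop opened up (brighter).
ISO: 2000 → 1600 → 1250 → 1000 — 1 stop lower (darker).
Net so far: 2 stops darker. Shutter speed: 3.2 → 4 → 5 → 6 → 8 → 10 → 13.

13 s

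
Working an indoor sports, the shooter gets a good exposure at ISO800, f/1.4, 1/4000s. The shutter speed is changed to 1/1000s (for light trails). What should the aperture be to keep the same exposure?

Shutter speed: 1/4000 → 1/2000 → 1/1000 — 2 stops longer (brighter).
Need 2 stops darker from the aperture: f/1.4 → f/2 → f/2.8.

f/2.8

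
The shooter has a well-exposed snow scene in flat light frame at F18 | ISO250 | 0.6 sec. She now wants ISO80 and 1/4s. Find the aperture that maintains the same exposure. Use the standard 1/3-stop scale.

ISO: 250 → 200 → 160 → 125 → 100 → 80 — 1 2/3 stops dropped (darker).
Shutter speed: 0.6 → 0.5 → 0.4 → 0.3 → 1/4 — 1 1/3 stops faster (darker).
Net change so far: 3 stops darker. Offset with the aperture: f/18 → f/16 → f/14 → f/13 → f/11 → f/10 → f/9 → f/8 → f/7.1 → f/6.3.

f/6.3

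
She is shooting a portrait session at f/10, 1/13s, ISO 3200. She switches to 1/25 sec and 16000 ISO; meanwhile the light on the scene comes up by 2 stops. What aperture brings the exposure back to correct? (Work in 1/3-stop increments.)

f/32

Scene light: 2 stops brighter.
Shutter speed: 1/13 → 1/15 → 1/20 → 1/25 — 1 stop faster (darker).
ISO: 3200 → 4000 → 5000 → 6400 → 8000 → 10000 → 12800 → 16000 — 2 1/3 stops higher (brighter).
Net so far: 3 1/3 stops brighter. Aperture: f/10 → f/11 → f/13 → f/14 → f/16 → f/18 → f/20 → f/22 → f/25 → f/29 → f/32.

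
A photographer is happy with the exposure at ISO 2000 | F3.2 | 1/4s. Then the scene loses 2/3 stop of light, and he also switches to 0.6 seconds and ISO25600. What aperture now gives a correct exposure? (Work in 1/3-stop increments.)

f/14

Scene light: 2/3 stop darker.
Shutter speed: 1/4 → 0.3 → 0.4 → 0.5 → 0.6 — 1 1/3 stops slower (brighter).
ISO: 2000 → 2500 → 3200 → 4000 → 5000 → 6400 → 8000 → 10000 → 12800 → 16000 → 20000 → 25600 — 3 2/3 stops higher (brighter).
Net so far: 4 1/3 stops brighter. Aperture: f/3.2 → f/3.5 → f/4 → f/4.5 → f/5 → f/5.6 → f/6.3 → f/7.1 → f/8 → f/9 → f/10 → f/11 → f/13 → f/14.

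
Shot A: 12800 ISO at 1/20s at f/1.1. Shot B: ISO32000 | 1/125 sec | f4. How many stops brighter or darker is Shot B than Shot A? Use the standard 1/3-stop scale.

Aperture: f/1.1 → f/1.2 → f/1.4 → f/1.6 → f/1.8 → f/2 → f/2.2 → f/2.5 → f/2.8 → f/3.2 → f/3.5 → f/4 — 3 2/3 stops narrower (darker).
Shutter speed: 1/20 → 1/25 → 1/30 → 1/40 → 1/50 → 1/60 → 1/80 → 1/100 → 1/125 — 2 2/3 stops faster (darker).
ISO: 12800 → 16000 → 20000 → 25600 → 32000 — 1 1/3 stops higher (brighter).
Net: −3 2/3 −2 2/3 +1 1/3 = −5 stops.

5 stops darker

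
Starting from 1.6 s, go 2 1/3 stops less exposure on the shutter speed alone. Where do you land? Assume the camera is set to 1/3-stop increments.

Shutter speed: 1.6 → 1.3 → 1 → 0.8 → 0.6 → 0.5 → 0.4 → 0.3 — 2 1/3 stops shorter (darker).

0.3 s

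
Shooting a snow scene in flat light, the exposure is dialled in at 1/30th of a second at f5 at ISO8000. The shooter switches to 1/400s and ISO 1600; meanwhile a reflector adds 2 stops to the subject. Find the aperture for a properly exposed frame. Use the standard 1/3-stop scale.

f/1.2

Scene light: 2 stops brighter.
Shutter speed: 1/30 → 1/40 → 1/50 → 1/60 → 1/80 → 1/100 → 1/125 → 1/160 → 1/200 → 1/250 → 1/320 → 1/400 — 3 2/3 stops shorter (darker).
ISO: 8000 → 6400 → 5000 → 4000 → 3200 → 2500 → 2000 → 1600 — 2 1/3 stops lower (darker).
Net so far: 4 stops darker. Aperture: f/5 → f/4.5 → f/4 → f/3.5 → f/3.2 → f/2.8 → f/2.5 → f/2.2 → f/2 → f/1.8 → f/1.6 → f/1.4 → f/1.2.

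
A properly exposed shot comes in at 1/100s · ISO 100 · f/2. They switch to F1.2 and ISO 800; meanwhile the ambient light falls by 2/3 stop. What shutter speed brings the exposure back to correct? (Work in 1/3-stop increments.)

Scene light: 2/3 stop darker.
Aperture: f/2 → f/1.8 → f/1.6 → f/1.4 → f/1.2 — 1 1/3 stops larger aperture (brighter).
ISO: 100 → 125 → 160 → 200 → 250 → 320 → 400 → 500 → 640 → 800 — 3 stops raised (brighter).
Net so far: 3 2/3 stops brighter. Shutter speed: 1/100 → 1/125 → 1/160 → 1/200 → 1/250 → 1/320 → 1/400 → 1/500 → 1/640 → 1/800 → 1/1000 → 1/1250.

1/1250s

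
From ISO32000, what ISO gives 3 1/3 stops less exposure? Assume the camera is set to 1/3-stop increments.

ISO 3200

ISO: 32000 → 25600 → 20000 → 16000 → 12800 → 10000 → 8000 → 6400 → 5000 → 4000 → 3200 — 3 1/3 stops lower (darker).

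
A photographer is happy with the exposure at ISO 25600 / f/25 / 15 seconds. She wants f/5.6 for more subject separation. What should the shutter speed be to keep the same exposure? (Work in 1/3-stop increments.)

Aperture: f/25 → f/22 → f/20 → f/18 → f/16 → f/14 → f/13 → f/11 → f/10 → f/9 → f/8 → f/7.1 → f/6.3 → f/5.6 — 4 1/3 stops wider (brighter).
Need 4 1/3 stops darker from the shutter speed: 15 → 13 → 10 → 8 → 6 → 5 → 4 → 3.2 → 2.5 → 2 → 1.6 → 1.3 → 1 → 0.8.

0.8 s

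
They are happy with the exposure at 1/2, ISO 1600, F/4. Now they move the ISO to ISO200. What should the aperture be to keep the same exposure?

f/1.4

ISO: 1600 → 800 → 400 → 200 — 3 stops lower (darker).
Need 3 stops brighter from the aperture: f/4 → f/2.8 → f/2 → f/1.4.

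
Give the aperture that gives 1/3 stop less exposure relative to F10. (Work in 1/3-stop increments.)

f/11

Aperture: f/10 → f/11 — 1/3 stop stopped down (darker).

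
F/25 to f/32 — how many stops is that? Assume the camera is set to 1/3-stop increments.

f/25 → f/29 → f/32 — count the steps: 2 third-stops = 2/3 stop.

2/3 stop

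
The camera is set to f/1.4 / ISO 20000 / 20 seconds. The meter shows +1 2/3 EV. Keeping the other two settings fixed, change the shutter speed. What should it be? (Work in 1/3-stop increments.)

Overexposed by 1 2/3 stops → need 1 2/3 stops darker.
Shutter speed: 20 → 15 → 13 → 10 → 8 → 6.

6 s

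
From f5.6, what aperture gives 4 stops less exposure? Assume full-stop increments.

Aperture: f/5.6 → f/8 → f/11 → f/16 → f/22 — 4 stops narrower (darker).

f/22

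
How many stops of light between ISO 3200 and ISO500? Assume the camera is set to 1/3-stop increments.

2 2/3 stops

3200 → 2500 → 2000 → 1600 → 1250 → 1000 → 800 → 640 → 500 — count the steps: 8 third-stops = 2 2/3 stops.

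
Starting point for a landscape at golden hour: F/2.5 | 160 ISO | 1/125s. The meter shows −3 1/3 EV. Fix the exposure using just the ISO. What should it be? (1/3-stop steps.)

Underexposed by 3 1/3 stops → need 3 1/3 stops brighter.
ISO: 160 → 200 → 250 → 320 → 400 → 500 → 640 → 800 → 1000 → 1250 → 1600.

ISO 1600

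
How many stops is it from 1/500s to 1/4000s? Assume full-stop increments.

3 stops

1/500 → 1/1000 → 1/2000 → 1/4000 — count the steps: 3 stops.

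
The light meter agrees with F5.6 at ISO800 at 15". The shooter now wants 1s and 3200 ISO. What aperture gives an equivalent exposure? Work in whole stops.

f/2.8

Shutter speed: 15 → 8 → 4 → 2 → 1 — 4 stops shorter (darker).
ISO: 800 → 1600 → 3200 — 2 stops raised (brighter).
Net change so far: 2 stops darker. Offset with the aperture: f/5.6 → f/4 → f/2.8.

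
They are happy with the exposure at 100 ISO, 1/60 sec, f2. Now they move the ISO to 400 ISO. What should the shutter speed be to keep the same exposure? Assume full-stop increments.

1/250s

ISO: 100 → 200 → 400 — 2 stops raised (brighter).
Need 2 stops darker from the shutter speed: 1/60 → 1/125 → 1/250.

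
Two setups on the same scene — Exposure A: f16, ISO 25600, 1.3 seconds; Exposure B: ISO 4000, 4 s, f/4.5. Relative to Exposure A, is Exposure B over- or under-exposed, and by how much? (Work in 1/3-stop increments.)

2 2/3 stops brighter

Aperture: f/16 → f/14 → f/13 → f/11 → f/10 → f/9 → f/8 → f/7.1 → f/6.3 → f/5.6 → f/5 → f/4.5 — 3 2/3 stops larger aperture (brighter).
Shutter speed: 1.3 → 1.6 → 2 → 2.5 → 3.2 → 4 — 1 2/3 stops longer (brighter).
ISO: 25600 → 20000 → 16000 → 12800 → 10000 → 8000 → 6400 → 5000 → 4000 — 2 2/3 stops dropped (darker).
Net: +3 2/3 +1 2/3 −2 2/3 = +2 2/3 stops.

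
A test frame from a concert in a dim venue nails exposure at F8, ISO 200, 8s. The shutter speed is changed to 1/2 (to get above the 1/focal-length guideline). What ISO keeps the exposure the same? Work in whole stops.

Shutter speed: 8 → 4 → 2 → 1 → 1/2 — 4 stops shorter (darker).
Need 4 stops brighter from the ISO: 200 → 400 → 800 → 1600 → 3200.

ISO 3200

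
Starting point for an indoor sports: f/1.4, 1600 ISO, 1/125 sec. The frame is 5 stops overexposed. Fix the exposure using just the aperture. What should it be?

f/8

Overexposed by 5 stops → need 5 stops darker.
Aperture: f/1.4 → f/2 → f/2.8 → f/4 → f/5.6 → f/8.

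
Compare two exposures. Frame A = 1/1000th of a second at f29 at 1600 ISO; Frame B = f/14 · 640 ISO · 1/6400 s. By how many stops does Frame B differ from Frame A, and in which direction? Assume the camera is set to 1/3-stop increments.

2 stops darker

Aperture: f/29 → f/25 → f/22 → f/20 → f/18 → f/16 → f/14 — 2 stops opened up (brighter).
Shutter speed: 1/1000 → 1/1250 → 1/1600 → 1/2000 → 1/2500 → 1/3200 → 1/4000 → 1/5000 → 1/6400 — 2 2/3 stops faster (darker).
ISO: 1600 → 1250 → 1000 → 800 → 640 — 1 1/3 stops lower (darker).
Net: +2 −2 2/3 −1 1/3 = −2 stops.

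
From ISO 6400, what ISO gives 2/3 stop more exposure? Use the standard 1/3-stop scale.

ISO: 6400 → 8000 → 10000 — 2/3 stop raised (brighter).

ISO 10000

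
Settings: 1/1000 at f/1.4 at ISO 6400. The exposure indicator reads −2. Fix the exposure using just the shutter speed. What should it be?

1/250s

Underexposed by 2 stops → need 2 stops brighter.
Shutter speed: 1/1000 → 1/500 → 1/250.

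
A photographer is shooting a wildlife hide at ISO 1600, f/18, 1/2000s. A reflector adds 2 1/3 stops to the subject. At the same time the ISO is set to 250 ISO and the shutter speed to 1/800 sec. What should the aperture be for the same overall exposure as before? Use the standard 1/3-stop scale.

f/25

Scene light: 2 1/3 stops brighter.
ISO: 1600 → 1250 → 1000 → 800 → 640 → 500 → 400 → 320 → 250 — 2 2/3 stops lower (darker).
Shutter speed: 1/2000 → 1/1600 → 1/1250 → 1/1000 → 1/800 — 1 1/3 stops slower (brighter).
Net so far: 1 stop brighter. Aperture: f/18 → f/20 → f/22 → f/25.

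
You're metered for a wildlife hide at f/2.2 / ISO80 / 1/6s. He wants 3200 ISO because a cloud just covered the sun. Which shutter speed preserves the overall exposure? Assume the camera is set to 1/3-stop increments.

ISO: 80 → 100 → 125 → 160 → 200 → 250 → 320 → 400 → 500 → 640 → 800 → 1000 → 1250 → 1600 → 2000 → 2500 → 3200 — 5 1/3 stops raised (brighter).
Need 5 1/3 stops darker from the shutter speed: 1/6 → 1/8 → 1/10 → 1/13 → 1/15 → 1/20 → 1/25 → 1/30 → 1/40 → 1/50 → 1/60 → 1/80 → 1/100 → 1/125 → 1/160 → 1/200 → 1/250.

1/250s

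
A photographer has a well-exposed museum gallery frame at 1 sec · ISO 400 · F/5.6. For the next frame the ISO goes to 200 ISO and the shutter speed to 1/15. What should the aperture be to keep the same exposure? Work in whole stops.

ISO: 400 → 200 — 1 stop lower (darker).
Shutter speed: 1 → 1/2 → 1/4 → 1/8 → 1/15 — 4 stops faster (darker).
Net change so far: 5 stops darker. Offset with the aperture: f/5.6 → f/4 → f/2.8 → f/2 → f/1.4 → f/1.0.

f/1.0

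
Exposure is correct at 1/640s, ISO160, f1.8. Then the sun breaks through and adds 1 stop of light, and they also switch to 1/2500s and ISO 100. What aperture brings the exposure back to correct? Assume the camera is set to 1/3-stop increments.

Scene light: 1 stop brighter.
Shutter speed: 1/640 → 1/800 → 1/1000 → 1/1250 → 1/1600 → 1/2000 → 1/2500 — 2 stops shorter (darker).
ISO: 160 → 125 → 100 — 2/3 stop lower (darker).
Net so far: 1 2/3 stops darker. Aperture: f/1.8 → f/1.6 → f/1.4 → f/1.2 → f/1.1 → f/1.0.

f/1.0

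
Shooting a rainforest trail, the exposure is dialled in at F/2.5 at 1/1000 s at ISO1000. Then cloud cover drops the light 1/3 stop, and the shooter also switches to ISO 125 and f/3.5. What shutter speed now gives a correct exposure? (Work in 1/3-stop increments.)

1/50s

Scene light: 1/3 stop darker.
ISO: 1000 → 800 → 640 → 500 → 400 → 320 → 250 → 200 → 160 → 125 — 3 stops lower (darker).
Aperture: f/2.5 → f/2.8 → f/3.2 → f/3.5 — 1 stop smaller aperture (darker).
Net so far: 4 1/3 stops darker. Shutter speed: 1/1000 → 1/800 → 1/640 → 1/500 → 1/400 → 1/320 → 1/250 → 1/200 → 1/160 → 1/125 → 1/100 → 1/80 → 1/60 → 1/50.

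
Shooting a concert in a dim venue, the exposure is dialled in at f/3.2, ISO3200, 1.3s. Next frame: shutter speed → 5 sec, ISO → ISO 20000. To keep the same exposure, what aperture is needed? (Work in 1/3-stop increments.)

f/16

Shutter speed: 1.3 → 1.6 → 2 → 2.5 → 3.2 → 4 → 5 — 2 stops longer (brighter).
ISO: 3200 → 4000 → 5000 → 6400 → 8000 → 10000 → 12800 → 16000 → 20000 — 2 2/3 stops raised (brighter).
Net change so far: 4 2/3 stops brighter. Offset with the aperture: f/3.2 → f/3.5 → f/4 → f/4.5 → f/5 → f/5.6 → f/6.3 → f/7.1 → f/8 → f/9 → f/10 → f/11 → f/13 → f/14 → f/16.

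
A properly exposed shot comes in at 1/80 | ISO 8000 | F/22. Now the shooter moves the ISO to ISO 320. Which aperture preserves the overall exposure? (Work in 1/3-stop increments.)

ISO: 8000 → 6400 → 5000 → 4000 → 3200 → 2500 → 2000 → 1600 → 1250 → 1000 → 800 → 640 → 500 → 400 → 320 — 4 2/3 stops lower (darker).
Need 4 2/3 stops brighter from the aperture: f/22 → f/20 → f/18 → f/16 → f/14 → f/13 → f/11 → f/10 → f/9 → f/8 → f/7.1 → f/6.3 → f/5.6 → f/5 → f/4.5.

f/4.5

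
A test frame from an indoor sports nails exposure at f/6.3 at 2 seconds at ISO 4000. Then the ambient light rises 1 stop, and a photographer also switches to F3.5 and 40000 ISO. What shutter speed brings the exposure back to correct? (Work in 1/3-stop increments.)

1/30s

Scene light: 1 stop brighter.
Aperture: f/6.3 → f/5.6 → f/5 → f/4.5 → f/4 → f/3.5 — 1 2/3 stops wider (brighter).
ISO: 4000 → 5000 → 6400 → 8000 → 10000 → 12800 → 16000 → 20000 → 25600 → 32000 → 40000 — 3 1/3 stops raised (brighter).
Net so far: 6 stops brighter. Shutter speed: 2 → 1.6 → 1.3 → 1 → 0.8 → 0.6 → 0.5 → 0.4 → 0.3 → 1/4 → 1/5 → 1/6 → 1/8 → 1/10 → 1/13 → 1/15 → 1/20 → 1/25 → 1/30.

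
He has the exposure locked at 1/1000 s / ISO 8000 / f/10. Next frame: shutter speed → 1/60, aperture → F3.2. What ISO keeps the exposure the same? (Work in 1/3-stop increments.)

Shutter speed: 1/1000 → 1/800 → 1/640 → 1/500 → 1/400 → 1/320 → 1/250 → 1/200 → 1/160 → 1/125 → 1/100 → 1/80 → 1/60 — 4 stops longer (brighter).
Aperture: f/10 → f/9 → f/8 → f/7.1 → f/6.3 → f/5.6 → f/5 → f/4.5 → f/4 → f/3.5 → f/3.2 — 3 1/3 stops wider (brighter).
Net change so far: 7 1/3 stops brighter. Offset with the ISO: 8000 → 6400 → 5000 → 4000 → 3200 → 2500 → 2000 → 1600 → 1250 → 1000 → 800 → 640 → 500 → 400 → 320 → 250 → 200 → 160 → 125 → 100 → 80 → 64 → 50.

ISO 50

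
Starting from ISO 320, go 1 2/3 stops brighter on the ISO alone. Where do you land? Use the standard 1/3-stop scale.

ISO 1000

ISO: 320 → 400 → 500 → 640 → 800 → 1000 — 1 2/3 stops higher (brighter).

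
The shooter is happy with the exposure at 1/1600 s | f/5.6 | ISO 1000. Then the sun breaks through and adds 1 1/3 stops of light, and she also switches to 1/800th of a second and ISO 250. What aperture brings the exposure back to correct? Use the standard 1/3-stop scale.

f/6.3

Scene light: 1 1/3 stops brighter.
Shutter speed: 1/1600 → 1/1250 → 1/1000 → 1/800 — 1 stop slower (brighter).
ISO: 1000 → 800 → 640 → 500 → 400 → 320 → 250 — 2 stops lower (darker).
Net so far: 1/3 stop brighter. Aperture: f/5.6 → f/6.3.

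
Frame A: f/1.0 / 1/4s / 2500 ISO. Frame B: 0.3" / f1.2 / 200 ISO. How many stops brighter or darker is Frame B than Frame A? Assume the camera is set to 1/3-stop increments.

4 stops darker

Aperture: f/1.0 → f/1.1 → f/1.2 — 2/3 stop narrower (darker).
Shutter speed: 1/4 → 0.3 — 1/3 stop slower (brighter).
ISO: 2500 → 2000 → 1600 → 1250 → 1000 → 800 → 640 → 500 → 400 → 320 → 250 → 200 — 3 2/3 stops dropped (darker).
Net: −2/3 +1/3 −3 2/3 = −4 stops.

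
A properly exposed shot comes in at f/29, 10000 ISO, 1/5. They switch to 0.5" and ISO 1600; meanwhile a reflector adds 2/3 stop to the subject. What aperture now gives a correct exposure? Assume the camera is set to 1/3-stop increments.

Scene light: 2/3 stop brighter.
Shutter speed: 1/5 → 1/4 → 0.3 → 0.4 → 0.5 — 1 1/3 stops longer (brighter).
ISO: 10000 → 8000 → 6400 → 5000 → 4000 → 3200 → 2500 → 2000 → 1600 — 2 2/3 stops lower (darker).
Net so far: 2/3 stop darker. Aperture: f/29 → f/25 → f/22.

f/22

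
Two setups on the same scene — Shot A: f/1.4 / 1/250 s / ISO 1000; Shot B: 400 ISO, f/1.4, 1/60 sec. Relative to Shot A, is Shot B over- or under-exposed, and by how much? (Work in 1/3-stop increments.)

2/3 stop brighter

Aperture: unchanged.
Shutter speed: 1/250 → 1/200 → 1/160 → 1/125 → 1/100 → 1/80 → 1/60 — 2 stops longer (brighter).
ISO: 1000 → 800 → 640 → 500 → 400 — 1 1/3 stops dropped (darker).
Net: +2 −1 1/3 = +2/3 stops.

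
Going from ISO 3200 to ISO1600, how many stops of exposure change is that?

1 stop

3200 → 1600 — count the steps: 1 stop.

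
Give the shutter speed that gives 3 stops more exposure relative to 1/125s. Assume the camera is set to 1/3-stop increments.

1/15s

Shutter speed: 1/125 → 1/100 → 1/80 → 1/60 → 1/50 → 1/40 → 1/30 → 1/25 → 1/20 → 1/15 — 3 stops longer (brighter).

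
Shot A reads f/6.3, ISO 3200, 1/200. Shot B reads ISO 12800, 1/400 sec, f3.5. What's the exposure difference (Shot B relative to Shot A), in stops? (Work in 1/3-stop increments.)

Aperture: f/6.3 → f/5.6 → f/5 → f/4.5 → f/4 → f/3.5 — 1 2/3 stops larger aperture (brighter).
Shutter speed: 1/200 → 1/250 → 1/320 → 1/400 — 1 stop shorter (darker).
ISO: 3200 → 4000 → 5000 → 6400 → 8000 → 10000 → 12800 — 2 stops raised (brighter).
Net: +1 2/3 −1 +2 = +2 2/3 stops.

2 2/3 stops brighter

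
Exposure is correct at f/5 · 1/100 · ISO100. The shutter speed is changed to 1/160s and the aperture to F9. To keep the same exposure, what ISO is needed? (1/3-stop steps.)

Shutter speed: 1/100 → 1/125 → 1/160 — 2/3 stop faster (darker).
Aperture: f/5 → f/5.6 → f/6.3 → f/7.1 → f/8 → f/9 — 1 2/3 stops smaller aperture (darker).
Net change so far: 2 1/3 stops darker. Offset with the ISO: 100 → 125 → 160 → 200 → 250 → 320 → 400 → 500.

ISO 500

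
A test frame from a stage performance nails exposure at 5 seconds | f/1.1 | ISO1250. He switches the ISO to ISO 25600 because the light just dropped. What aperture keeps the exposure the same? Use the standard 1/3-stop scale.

f/5

ISO: 1250 → 1600 → 2000 → 2500 → 3200 → 4000 → 5000 → 6400 → 8000 → 10000 → 12800 → 16000 → 20000 → 25600 — 4 1/3 stops raised (brighter).
Need 4 1/3 stops darker from the aperture: f/1.1 → f/1.2 → f/1.4 → f/1.6 → f/1.8 → f/2 → f/2.2 → f/2.5 → f/2.8 → f/3.2 → f/3.5 → f/4 → f/4.5 → f/5.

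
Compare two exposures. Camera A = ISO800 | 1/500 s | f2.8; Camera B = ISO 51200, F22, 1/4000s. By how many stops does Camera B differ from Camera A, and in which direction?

3 stops darker

Aperture: f/2.8 → f/4 → f/5.6 → f/8 → f/11 → f/16 → f/22 — 6 stops stopped down (darker).
Shutter speed: 1/500 → 1/1000 → 1/2000 → 1/4000 — 3 stops faster (darker).
ISO: 800 → 1600 → 3200 → 6400 → 12800 → 25600 → 51200 — 6 stops raised (brighter).
Net: −6 −3 +6 = −3 stops.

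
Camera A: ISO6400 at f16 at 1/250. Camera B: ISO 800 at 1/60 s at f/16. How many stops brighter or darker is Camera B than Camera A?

Aperture: unchanged.
Shutter speed: 1/250 → 1/125 → 1/60 — 2 stops slower (brighter).
ISO: 6400 → 3200 → 1600 → 800 — 3 stops dropped (darker).
Net: +2 −3 = −1 stop.

1 stop darker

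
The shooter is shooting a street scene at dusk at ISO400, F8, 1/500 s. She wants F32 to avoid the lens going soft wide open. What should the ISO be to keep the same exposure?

Aperture: f/8 → f/11 → f/16 → f/22 → f/32 — 4 stops narrower (darker).
Need 4 stops brighter from the ISO: 400 → 800 → 1600 → 3200 → 6400.

ISO 6400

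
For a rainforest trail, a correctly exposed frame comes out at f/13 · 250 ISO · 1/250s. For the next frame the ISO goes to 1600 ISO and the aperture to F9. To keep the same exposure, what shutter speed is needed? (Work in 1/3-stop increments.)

1/3200s

ISO: 250 → 320 → 400 → 500 → 640 → 800 → 1000 → 1250 → 1600 — 2 2/3 stops raised (brighter).
Aperture: f/13 → f/11 → f/10 → f/9 — 1 stop larger aperture (brighter).
Net change so far: 3 2/3 stops brighter. Offset with the shutter speed: 1/250 → 1/320 → 1/400 → 1/500 → 1/640 → 1/800 → 1/1000 → 1/1250 → 1/1600 → 1/2000 → 1/2500 → 1/3200.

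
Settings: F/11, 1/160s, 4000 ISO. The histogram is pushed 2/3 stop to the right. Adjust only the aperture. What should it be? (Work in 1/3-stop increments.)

Overexposed by 2/3 stop → need 2/3 stop darker.
Aperture: f/11 → f/13 → f/14.

f/14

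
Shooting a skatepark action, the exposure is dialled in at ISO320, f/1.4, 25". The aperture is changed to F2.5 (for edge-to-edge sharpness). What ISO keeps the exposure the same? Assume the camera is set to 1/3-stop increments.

Aperture: f/1.4 → f/1.6 → f/1.8 → f/2 → f/2.2 → f/2.5 — 1 2/3 stops smaller aperture (darker).
Need 1 2/3 stops brighter from the ISO: 320 → 400 → 500 → 640 → 800 → 1000.

ISO 1000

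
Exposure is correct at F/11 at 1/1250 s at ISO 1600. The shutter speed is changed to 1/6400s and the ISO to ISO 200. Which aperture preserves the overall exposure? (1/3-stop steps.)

f/1.8

Shutter speed: 1/1250 → 1/1600 → 1/2000 → 1/2500 → 1/3200 → 1/4000 → 1/5000 → 1/6400 — 2 1/3 stops shorter (darker).
ISO: 1600 → 1250 → 1000 → 800 → 640 → 500 → 400 → 320 → 250 → 200 — 3 stops dropped (darker).
Net change so far: 5 1/3 stops darker. Offset with the aperture: f/11 → f/10 → f/9 → f/8 → f/7.1 → f/6.3 → f/5.6 → f/5 → f/4.5 → f/4 → f/3.5 → f/3.2 → f/2.8 → f/2.5 → f/2.2 → f/2 → f/1.8.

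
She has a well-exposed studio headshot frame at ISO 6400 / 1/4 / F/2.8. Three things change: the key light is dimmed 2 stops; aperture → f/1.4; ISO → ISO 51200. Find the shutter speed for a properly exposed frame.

Scene light: 2 stops darker.
Aperture: f/2.8 → f/2 → f/1.4 — 2 stops wider (brighter).
ISO: 6400 → 12800 → 25600 → 51200 — 3 stops raised (brighter).
Net so far: 3 stops brighter. Shutter speed: 1/4 → 1/8 → 1/15 → 1/30.

1/30s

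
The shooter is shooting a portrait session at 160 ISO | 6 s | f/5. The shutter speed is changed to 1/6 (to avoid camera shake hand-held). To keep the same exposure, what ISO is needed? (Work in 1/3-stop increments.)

Shutter speed: 6 → 5 → 4 → 3.2 → 2.5 → 2 → 1.6 → 1.3 → 1 → 0.8 → 0.6 → 0.5 → 0.4 → 0.3 → 1/4 → 1/5 → 1/6 — 5 1/3 stops shorter (darker).
Need 5 1/3 stops brighter from the ISO: 160 → 200 → 250 → 320 → 400 → 500 → 640 → 800 → 1000 → 1250 → 1600 → 2000 → 2500 → 3200 → 4000 → 5000 → 6400.

ISO 6400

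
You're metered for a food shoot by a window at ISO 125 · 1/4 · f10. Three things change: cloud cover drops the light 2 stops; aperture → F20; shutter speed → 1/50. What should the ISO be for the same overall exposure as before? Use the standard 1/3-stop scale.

ISO 25600

Scene light: 2 stops darker.
Aperture: f/10 → f/11 → f/13 → f/14 → f/16 → f/18 → f/20 — 2 stops narrower (darker).
Shutter speed: 1/4 → 1/5 → 1/6 → 1/8 → 1/10 → 1/13 → 1/15 → 1/20 → 1/25 → 1/30 → 1/40 → 1/50 — 3 2/3 stops shorter (darker).
Net so far: 7 2/3 stops darker. ISO: 125 → 160 → 200 → 250 → 320 → 400 → 500 → 640 → 800 → 1000 → 1250 → 1600 → 2000 → 2500 → 3200 → 4000 → 5000 → 6400 → 8000 → 10000 → 12800 → 16000 → 20000 → 25600.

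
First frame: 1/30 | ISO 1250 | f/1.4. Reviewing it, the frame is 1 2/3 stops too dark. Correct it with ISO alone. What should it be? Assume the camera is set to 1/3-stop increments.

Underexposed by 1 2/3 stops → need 1 2/3 stops brighter.
ISO: 1250 → 1600 → 2000 → 2500 → 3200 → 4000.

ISO 4000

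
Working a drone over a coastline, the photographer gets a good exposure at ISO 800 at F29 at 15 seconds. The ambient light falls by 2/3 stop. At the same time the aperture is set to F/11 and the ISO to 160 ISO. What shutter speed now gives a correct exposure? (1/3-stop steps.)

Scene light: 2/3 stop darker.
Aperture: f/29 → f/25 → f/22 → f/20 → f/18 → f/16 → f/14 → f/13 → f/11 — 2 2/3 stops opened up (brighter).
ISO: 800 → 640 → 500 → 400 → 320 → 250 → 200 → 160 — 2 1/3 stops dropped (darker).
Net so far: 1/3 stop darker. Shutter speed: 15 → 20.

20 s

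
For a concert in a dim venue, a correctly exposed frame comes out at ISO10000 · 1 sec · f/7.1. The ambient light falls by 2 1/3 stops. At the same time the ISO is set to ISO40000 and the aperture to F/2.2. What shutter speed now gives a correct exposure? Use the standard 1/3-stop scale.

1/8s

Scene light: 2 1/3 stops darker.
ISO: 10000 → 12800 → 16000 → 20000 → 25600 → 32000 → 40000 — 2 stops higher (brighter).
Aperture: f/7.1 → f/6.3 → f/5.6 → f/5 → f/4.5 → f/4 → f/3.5 → f/3.2 → f/2.8 → f/2.5 → f/2.2 — 3 1/3 stops larger aperture (brighter).
Net so far: 3 stops brighter. Shutter speed: 1 → 0.8 → 0.6 → 0.5 → 0.4 → 0.3 → 1/4 → 1/5 → 1/6 → 1/8.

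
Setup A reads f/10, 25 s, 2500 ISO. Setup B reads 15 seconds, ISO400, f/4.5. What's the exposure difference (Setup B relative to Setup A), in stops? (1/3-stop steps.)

Aperture: f/10 → f/9 → f/8 → f/7.1 → f/6.3 → f/5.6 → f/5 → f/4.5 — 2 1/3 stops larger aperture (brighter).
Shutter speed: 25 → 20 → 15 — 2/3 stop faster (darker).
ISO: 2500 → 2000 → 1600 → 1250 → 1000 → 800 → 640 → 500 → 400 — 2 2/3 stops lower (darker).
Net: +2 1/3 −2/3 −2 2/3 = −1 stop.

1 stop darker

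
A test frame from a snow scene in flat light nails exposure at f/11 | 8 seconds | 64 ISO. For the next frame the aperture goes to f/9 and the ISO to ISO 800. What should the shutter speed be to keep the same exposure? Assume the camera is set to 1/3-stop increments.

0.4 s

Aperture: f/11 → f/10 → f/9 — 2/3 stop opened up (brighter).
ISO: 64 → 80 → 100 → 125 → 160 → 200 → 250 → 320 → 400 → 500 → 640 → 800 — 3 2/3 stops raised (brighter).
Net change so far: 4 1/3 stops brighter. Offset with the shutter speed: 8 → 6 → 5 → 4 → 3.2 → 2.5 → 2 → 1.6 → 1.3 → 1 → 0.8 → 0.6 → 0.5 → 0.4.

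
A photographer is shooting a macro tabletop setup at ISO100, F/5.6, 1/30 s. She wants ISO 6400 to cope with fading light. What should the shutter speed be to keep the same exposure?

ISO: 100 → 200 → 400 → 800 → 1600 → 3200 → 6400 — 6 stops raised (brighter).
Need 6 stops darker from the shutter speed: 1/30 → 1/60 → 1/125 → 1/250 → 1/500 → 1/1000 → 1/2000.

1/2000s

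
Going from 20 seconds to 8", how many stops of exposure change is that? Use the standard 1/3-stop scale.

20 → 15 → 13 → 10 → 8 — count the steps: 4 third-stops = 1 1/3 stops.

1 1/3 stops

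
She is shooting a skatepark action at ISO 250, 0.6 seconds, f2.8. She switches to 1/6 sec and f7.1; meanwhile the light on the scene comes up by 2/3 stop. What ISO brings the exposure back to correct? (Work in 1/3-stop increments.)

Scene light: 2/3 stop brighter.
Shutter speed: 0.6 → 0.5 → 0.4 → 0.3 → 1/4 → 1/5 → 1/6 — 2 stops shorter (darker).
Aperture: f/2.8 → f/3.2 → f/3.5 → f/4 → f/4.5 → f/5 → f/5.6 → f/6.3 → f/7.1 — 2 2/3 stops stopped down (darker).
Net so far: 4 stops darker. ISO: 250 → 320 → 400 → 500 → 640 → 800 → 1000 → 1250 → 1600 → 2000 → 2500 → 3200 → 4000.

ISO 4000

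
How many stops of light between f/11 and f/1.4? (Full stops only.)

6 stops

f/11 → f/8 → f/5.6 → f/4 → f/2.8 → f/2 → f/1.4 — count the steps: 6 stops.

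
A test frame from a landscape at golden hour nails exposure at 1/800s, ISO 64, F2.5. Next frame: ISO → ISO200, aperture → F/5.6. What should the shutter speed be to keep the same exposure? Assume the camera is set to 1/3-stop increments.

ISO: 64 → 80 → 100 → 125 → 160 → 200 — 1 2/3 stops higher (brighter).
Aperture: f/2.5 → f/2.8 → f/3.2 → f/3.5 → f/4 → f/4.5 → f/5 → f/5.6 — 2 1/3 stops narrower (darker).
Net change so far: 2/3 stop darker. Offset with the shutter speed: 1/800 → 1/640 → 1/500.

1/500s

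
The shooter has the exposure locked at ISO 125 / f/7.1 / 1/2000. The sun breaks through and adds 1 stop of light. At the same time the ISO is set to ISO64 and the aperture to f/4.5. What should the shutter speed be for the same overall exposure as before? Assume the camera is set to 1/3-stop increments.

1/5000s

Scene light: 1 stop brighter.
ISO: 125 → 100 → 80 → 64 — 1 stop dropped (darker).
Aperture: f/7.1 → f/6.3 → f/5.6 → f/5 → f/4.5 — 1 1/3 stops opened up (brighter).
Net so far: 1 1/3 stops brighter. Shutter speed: 1/2000 → 1/2500 → 1/3200 → 1/4000 → 1/5000.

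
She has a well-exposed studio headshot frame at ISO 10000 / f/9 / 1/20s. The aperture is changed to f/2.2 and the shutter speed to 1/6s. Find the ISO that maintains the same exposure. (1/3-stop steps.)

Aperture: f/9 → f/8 → f/7.1 → f/6.3 → f/5.6 → f/5 → f/4.5 → f/4 → f/3.5 → f/3.2 → f/2.8 → f/2.5 → f/2.2 — 4 stops larger aperture (brighter).
Shutter speed: 1/20 → 1/15 → 1/13 → 1/10 → 1/8 → 1/6 — 1 2/3 stops slower (brighter).
Net change so far: 5 2/3 stops brighter. Offset with the ISO: 10000 → 8000 → 6400 → 5000 → 4000 → 3200 → 2500 → 2000 → 1600 → 1250 → 1000 → 800 → 640 → 500 → 400 → 320 → 250 → 200.

ISO 200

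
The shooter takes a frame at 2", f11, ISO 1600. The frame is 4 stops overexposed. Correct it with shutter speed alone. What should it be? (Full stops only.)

Overexposed by 4 stops → need 4 stops darker.
Shutter speed: 2 → 1 → 1/2 → 1/4 → 1/8.

1/8s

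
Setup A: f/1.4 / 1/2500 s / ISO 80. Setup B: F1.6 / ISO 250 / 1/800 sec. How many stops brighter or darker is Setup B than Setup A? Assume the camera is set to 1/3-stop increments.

Aperture: f/1.4 → f/1.6 — 1/3 stop stopped down (darker).
Shutter speed: 1/2500 → 1/2000 → 1/1600 → 1/1250 → 1/1000 → 1/800 — 1 2/3 stops longer (brighter).
ISO: 80 → 100 → 125 → 160 → 200 → 250 — 1 2/3 stops higher (brighter).
Net: −1/3 +1 2/3 +1 2/3 = +3 stops.

3 stops brighter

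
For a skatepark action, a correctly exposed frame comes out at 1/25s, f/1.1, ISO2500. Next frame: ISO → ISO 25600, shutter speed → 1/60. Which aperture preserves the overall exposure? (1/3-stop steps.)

ISO: 2500 → 3200 → 4000 → 5000 → 6400 → 8000 → 10000 → 12800 → 16000 → 20000 → 25600 — 3 1/3 stops higher (brighter).
Shutter speed: 1/25 → 1/30 → 1/40 → 1/50 → 1/60 — 1 1/3 stops faster (darker).
Net change so far: 2 stops brighter. Offset with the aperture: f/1.1 → f/1.2 → f/1.4 → f/1.6 → f/1.8 → f/2 → f/2.2.

f/2.2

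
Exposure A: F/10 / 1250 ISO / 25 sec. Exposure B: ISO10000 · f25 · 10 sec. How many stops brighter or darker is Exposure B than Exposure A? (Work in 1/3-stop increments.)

Aperture: f/10 → f/11 → f/13 → f/14 → f/16 → f/18 → f/20 → f/22 → f/25 — 2 2/3 stops smaller aperture (darker).
Shutter speed: 25 → 20 → 15 → 13 → 10 — 1 1/3 stops shorter (darker).
ISO: 1250 → 1600 → 2000 → 2500 → 3200 → 4000 → 5000 → 6400 → 8000 → 10000 — 3 stops higher (brighter).
Net: −2 2/3 −1 1/3 +3 = −1 stop.

1 stop darker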